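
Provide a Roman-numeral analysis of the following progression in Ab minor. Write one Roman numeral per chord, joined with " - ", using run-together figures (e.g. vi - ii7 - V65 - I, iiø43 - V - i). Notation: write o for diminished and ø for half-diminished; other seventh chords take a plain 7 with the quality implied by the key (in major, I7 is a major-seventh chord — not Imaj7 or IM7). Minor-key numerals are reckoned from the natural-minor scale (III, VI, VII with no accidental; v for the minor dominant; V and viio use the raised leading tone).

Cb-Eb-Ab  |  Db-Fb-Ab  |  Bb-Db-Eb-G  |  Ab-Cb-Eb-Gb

i6 - iv - V43 - i7

Cb-Eb-Ab: minor triad on Ab = scale degree 1 → i6.
Db-Fb-Ab: root Db is the subdominant; minor triad there is iv.
Bb-Db-Eb-G has root Eb, degree 5 in Ab minor, so V43.
Ab-Cb-Eb-Gb: root Ab is the tonic; minor seventh chord there is i7.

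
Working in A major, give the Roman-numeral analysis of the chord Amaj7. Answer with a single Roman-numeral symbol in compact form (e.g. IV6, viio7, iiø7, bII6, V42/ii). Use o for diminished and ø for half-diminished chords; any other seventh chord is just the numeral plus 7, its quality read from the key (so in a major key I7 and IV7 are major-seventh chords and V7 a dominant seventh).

I7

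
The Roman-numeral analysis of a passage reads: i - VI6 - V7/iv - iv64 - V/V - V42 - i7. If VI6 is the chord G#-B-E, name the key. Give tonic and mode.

G# minor

The anchor chord is a major triad on E, labeled VI6.
Counting down 5 scale steps from E places the tonic on G#; a major triad on degree 6 is diatonic only in minor.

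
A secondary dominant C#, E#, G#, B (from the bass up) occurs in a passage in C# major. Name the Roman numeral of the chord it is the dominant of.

IV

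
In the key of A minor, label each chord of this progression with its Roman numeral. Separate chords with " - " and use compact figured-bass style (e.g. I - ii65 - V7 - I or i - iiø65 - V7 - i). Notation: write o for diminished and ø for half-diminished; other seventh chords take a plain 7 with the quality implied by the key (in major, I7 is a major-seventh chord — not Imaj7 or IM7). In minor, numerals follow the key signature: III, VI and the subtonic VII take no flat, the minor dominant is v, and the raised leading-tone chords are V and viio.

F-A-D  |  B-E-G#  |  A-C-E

F-A-D has root D, degree 4 in A minor, so iv6.
B-E-G#: major triad on E = scale degree 5 → V64.
A-C-E: minor triad on A = scale degree 1 → i.

iv6 - V64 - i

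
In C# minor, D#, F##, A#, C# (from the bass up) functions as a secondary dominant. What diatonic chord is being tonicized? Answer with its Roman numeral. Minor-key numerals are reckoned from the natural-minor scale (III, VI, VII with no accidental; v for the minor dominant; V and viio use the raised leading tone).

V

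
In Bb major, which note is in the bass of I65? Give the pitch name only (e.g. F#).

D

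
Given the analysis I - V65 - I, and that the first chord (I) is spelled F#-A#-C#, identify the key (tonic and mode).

F# major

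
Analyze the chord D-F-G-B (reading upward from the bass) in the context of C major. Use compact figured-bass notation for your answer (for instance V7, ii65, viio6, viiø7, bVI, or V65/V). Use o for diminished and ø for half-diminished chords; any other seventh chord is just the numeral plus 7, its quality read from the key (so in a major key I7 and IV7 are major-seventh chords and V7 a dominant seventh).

The pitches G-B-D-F form a dominant seventh chord rooted on G.
G is scale degree 5 in C major, and a dominant seventh chord on that degree is written V7.
With D in the bass the chord is in second inversion, so the figured bass is 43.

V43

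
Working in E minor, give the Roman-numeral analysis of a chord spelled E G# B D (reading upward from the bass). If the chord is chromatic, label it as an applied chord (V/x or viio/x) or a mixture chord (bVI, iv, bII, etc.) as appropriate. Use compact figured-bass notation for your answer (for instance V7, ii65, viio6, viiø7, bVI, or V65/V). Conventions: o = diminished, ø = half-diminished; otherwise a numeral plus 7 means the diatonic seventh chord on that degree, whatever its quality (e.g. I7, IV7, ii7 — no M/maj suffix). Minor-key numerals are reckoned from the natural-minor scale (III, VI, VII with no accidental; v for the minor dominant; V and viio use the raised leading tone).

The pitches E-G#-B-D form a dominant seventh chord rooted on E.
E is not a diatonic chord root with this quality in E minor, but it lies a perfect fifth above A (iv), so the chord functions as an applied dominant of iv.

V7/iv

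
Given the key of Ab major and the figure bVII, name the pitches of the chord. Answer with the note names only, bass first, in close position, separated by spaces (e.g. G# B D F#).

Gb Bb Db

Scale degree 7 in Ab major is G; lowering it a half step gives Gb. bVII is a major triad on the lowered seventh degree (the subtonic), borrowed from the parallel minor.
So the chord is Gb-Bb-Db.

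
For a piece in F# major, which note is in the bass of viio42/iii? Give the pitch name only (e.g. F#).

The applied chord viio42/iii is rooted on G##: G##-B#-D#-F#.
The figure 42 means third inversion — the seventh is in the bass.

F#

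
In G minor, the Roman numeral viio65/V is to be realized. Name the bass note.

The applied chord viio65/V is rooted on C#: C#-E-G-Bb.
The figure 65 means first inversion — the third is in the bass.

E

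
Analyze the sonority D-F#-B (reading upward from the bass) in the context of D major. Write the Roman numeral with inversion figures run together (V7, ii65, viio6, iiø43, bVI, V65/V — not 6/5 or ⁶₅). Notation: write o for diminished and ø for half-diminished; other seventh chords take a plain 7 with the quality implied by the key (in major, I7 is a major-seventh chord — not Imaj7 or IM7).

Stacked in thirds the chord is B-D-F#: a minor triad on B.
B is scale degree 6 in D major, and a minor triad on that degree is written vi.
With D in the bass the chord is in first inversion, so the figured bass is 6.

vi6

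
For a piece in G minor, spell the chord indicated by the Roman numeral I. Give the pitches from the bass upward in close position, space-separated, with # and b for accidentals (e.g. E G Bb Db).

I is the major tonic (Picardy third), borrowed from the parallel major. In G minor that root is G.
So the chord is G-B-D.

G B D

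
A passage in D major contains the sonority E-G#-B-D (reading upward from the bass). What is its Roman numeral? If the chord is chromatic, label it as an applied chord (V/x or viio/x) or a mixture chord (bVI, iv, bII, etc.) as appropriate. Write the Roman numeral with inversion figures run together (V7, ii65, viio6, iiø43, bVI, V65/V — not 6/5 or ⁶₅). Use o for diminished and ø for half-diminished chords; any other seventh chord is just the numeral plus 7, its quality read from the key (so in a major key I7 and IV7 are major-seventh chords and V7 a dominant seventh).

V7/V

Stacked in thirds the chord is E-G#-B-D: a dominant seventh chord on E.
E is not a diatonic chord root with this quality in D major, but it lies a perfect fifth above A (V), so the chord functions as an applied dominant of V.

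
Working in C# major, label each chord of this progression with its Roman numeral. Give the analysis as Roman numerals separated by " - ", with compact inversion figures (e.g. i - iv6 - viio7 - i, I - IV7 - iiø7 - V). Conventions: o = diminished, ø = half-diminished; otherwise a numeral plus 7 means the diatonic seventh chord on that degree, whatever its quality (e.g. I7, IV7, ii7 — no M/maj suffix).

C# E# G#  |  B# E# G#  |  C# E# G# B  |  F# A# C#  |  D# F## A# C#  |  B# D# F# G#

C#-E#-G#: root C# is the tonic; major triad there is I.
B#-E#-G#: root E# is the mediant; minor triad there is iii64.
C#-E#-G#-B: chromatic; C# is V of IV, so V7/IV.
F#-A#-C#: major triad on F# = scale degree 4 → IV.
D#-F##-A#-C#: chromatic; D# is V of V, so V7/V.
B#-D#-F#-G# has root G#, degree 5 in C# major, so V65.

I - iii64 - V7/IV - IV - V7/V - V65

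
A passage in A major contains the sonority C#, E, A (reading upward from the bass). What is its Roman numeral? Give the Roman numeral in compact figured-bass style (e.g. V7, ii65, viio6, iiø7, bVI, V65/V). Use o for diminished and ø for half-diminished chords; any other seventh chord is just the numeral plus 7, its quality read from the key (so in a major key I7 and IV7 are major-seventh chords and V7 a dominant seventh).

I6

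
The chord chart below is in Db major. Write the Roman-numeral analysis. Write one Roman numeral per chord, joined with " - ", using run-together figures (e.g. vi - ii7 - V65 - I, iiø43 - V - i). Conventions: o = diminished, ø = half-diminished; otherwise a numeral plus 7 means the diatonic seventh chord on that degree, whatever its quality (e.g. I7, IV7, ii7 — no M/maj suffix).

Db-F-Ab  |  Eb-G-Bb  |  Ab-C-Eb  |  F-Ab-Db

Db-F-Ab: major triad on Db = scale degree 1 → I.
Eb-G-Bb: chromatic; Eb is V of V, so V/V.
Ab-C-Eb has root Ab, degree 5 in Db major, so V.
F-Ab-Db: root Db is the tonic; major triad there is I6.

I - V/V - V - I6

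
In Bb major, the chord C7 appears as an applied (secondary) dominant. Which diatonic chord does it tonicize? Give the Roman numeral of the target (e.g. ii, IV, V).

The chord is a dominant seventh chord on C.
A dominant resolves down a perfect fifth: C → F. In Bb major, F is scale degree 5, i.e. V.

V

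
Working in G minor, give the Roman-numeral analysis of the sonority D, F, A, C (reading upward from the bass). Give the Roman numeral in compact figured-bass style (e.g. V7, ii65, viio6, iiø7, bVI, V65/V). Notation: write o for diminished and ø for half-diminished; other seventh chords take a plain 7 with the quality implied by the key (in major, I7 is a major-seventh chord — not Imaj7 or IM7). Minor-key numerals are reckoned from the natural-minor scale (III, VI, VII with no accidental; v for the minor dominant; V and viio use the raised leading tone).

The pitches D-F-A-C form a minor seventh chord rooted on D.
D is scale degree 5 in G minor, and a minor seventh chord on that degree is written v7.

v7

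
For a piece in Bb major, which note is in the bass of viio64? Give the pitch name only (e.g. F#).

viio in Bb major has root A; the chord is A-C-Eb.
The figure 64 means second inversion — the fifth is in the bass.

Eb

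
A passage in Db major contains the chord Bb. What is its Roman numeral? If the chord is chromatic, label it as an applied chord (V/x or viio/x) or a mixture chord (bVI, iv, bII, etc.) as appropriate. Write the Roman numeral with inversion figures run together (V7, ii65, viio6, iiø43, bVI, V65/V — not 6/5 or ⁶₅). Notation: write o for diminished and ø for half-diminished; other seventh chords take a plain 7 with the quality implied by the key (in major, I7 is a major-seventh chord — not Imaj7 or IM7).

V/ii

Stacked in thirds the chord is Bb-D-F: a major triad on Bb.
Bb is not a diatonic chord root with this quality in Db major, but it lies a perfect fifth above Eb (ii), so the chord functions as an applied dominant of ii.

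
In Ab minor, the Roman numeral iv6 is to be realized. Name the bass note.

Fb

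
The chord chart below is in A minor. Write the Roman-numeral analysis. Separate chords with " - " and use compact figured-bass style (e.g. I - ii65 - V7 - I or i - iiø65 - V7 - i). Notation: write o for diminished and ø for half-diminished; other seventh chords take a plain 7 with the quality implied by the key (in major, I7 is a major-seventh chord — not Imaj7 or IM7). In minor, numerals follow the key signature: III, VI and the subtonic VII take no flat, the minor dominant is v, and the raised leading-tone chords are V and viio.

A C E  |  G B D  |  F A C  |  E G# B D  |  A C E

A-C-E has root A, degree 1 in A minor, so i.
G-B-D: root G is the subtonic; major triad there is VII.
F-A-C has root F, degree 6 in A minor, so VI.
E-G#-B-D: dominant seventh chord on E = scale degree 5 → V7.
A-C-E: root A is the tonic; minor triad there is i.

i - VII - VI - V7 - i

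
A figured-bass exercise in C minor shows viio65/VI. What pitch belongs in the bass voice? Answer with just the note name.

The applied chord viio65/VI is rooted on G: G-Bb-Db-Fb.
The figure 65 means first inversion — the third is in the bass.

Bb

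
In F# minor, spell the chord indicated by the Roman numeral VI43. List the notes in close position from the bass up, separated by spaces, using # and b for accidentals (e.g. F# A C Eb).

A C# D F#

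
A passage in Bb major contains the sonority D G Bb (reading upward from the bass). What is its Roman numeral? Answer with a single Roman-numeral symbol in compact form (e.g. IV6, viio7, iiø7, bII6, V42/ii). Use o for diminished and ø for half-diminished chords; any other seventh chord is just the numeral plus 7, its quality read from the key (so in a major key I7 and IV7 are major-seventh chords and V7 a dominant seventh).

The pitches G-Bb-D form a minor triad rooted on G.
G is scale degree 6 in Bb major, and a minor triad on that degree is written vi.
With D in the bass the chord is in second inversion, so the figured bass is 64.

vi64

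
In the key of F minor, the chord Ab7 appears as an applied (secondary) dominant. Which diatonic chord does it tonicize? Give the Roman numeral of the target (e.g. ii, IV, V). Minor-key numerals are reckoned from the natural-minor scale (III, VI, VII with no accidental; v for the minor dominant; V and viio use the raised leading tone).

VI

The chord is a dominant seventh chord on Ab.
A dominant resolves down a perfect fifth: Ab → Db. In F minor, Db is scale degree 6, i.e. VI.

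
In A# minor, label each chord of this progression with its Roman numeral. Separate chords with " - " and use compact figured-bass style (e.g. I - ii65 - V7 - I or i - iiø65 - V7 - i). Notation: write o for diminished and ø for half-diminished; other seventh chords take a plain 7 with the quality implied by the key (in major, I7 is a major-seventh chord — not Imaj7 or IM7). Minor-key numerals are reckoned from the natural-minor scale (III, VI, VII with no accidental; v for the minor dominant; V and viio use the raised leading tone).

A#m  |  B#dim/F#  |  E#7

i - iio64 - V7

A#m: root A# is the tonic; minor triad there is i.
B#dim/F# has root B#, degree 2 in A# minor, so iio64.
E#7 has root E#, degree 5 in A# minor, so V7.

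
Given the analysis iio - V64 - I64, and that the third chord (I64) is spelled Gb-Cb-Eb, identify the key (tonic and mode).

The chord Cb/Gb is a major triad rooted on Cb; its label is I64.
If Cb is scale degree 1 and the mode makes that degree carry a major triad, the tonic is Cb and the mode is major.

Cb major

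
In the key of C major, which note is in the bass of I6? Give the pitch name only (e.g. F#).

E

I in C major has root C; the chord is C-E-G.
The figure 6 means first inversion — the third is in the bass.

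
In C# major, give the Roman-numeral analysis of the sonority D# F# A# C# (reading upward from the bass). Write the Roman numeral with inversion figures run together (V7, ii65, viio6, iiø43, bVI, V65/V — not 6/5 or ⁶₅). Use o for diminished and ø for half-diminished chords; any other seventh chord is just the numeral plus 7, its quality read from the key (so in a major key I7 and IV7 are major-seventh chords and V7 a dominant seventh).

ii7

Stacked in thirds the chord is D#-F#-A#-C#: a minor seventh chord on D#.
D# is scale degree 2 in C# major, and a minor seventh chord on that degree is written ii7.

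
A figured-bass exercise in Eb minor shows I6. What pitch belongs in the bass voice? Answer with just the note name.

G

I in Eb minor has root Eb; the chord is Eb-G-Bb.
The figure 6 means first inversion — the third is in the bass.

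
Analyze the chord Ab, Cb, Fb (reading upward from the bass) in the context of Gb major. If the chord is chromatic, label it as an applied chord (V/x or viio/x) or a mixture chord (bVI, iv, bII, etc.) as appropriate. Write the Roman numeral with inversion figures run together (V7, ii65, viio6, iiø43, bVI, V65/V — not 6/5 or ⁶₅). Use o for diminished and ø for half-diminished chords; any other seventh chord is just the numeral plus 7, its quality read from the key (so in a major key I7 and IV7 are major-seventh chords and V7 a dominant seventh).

bVII6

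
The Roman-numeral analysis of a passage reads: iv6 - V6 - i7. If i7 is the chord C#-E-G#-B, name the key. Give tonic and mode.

The chord C#m7 is a minor seventh chord rooted on C#; its label is i7.
If C# is scale degree 1 and the mode makes that degree carry a minor seventh chord, the tonic is C# and the mode is minor.

C# minor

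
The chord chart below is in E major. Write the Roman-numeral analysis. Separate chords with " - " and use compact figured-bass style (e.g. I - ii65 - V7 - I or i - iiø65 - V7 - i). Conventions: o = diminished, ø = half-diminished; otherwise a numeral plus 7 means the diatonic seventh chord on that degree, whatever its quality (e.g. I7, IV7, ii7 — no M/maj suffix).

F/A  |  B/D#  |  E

bII6 - V6 - I

F/A: major triad on F — chromatic; F is the lowered second degree, so this is the Neapolitan sixth, bII6 (third, A, in the bass — hence the 6).
B/D#: root B is the dominant; major triad there is V6.
E has root E, degree 1 in E major, so I.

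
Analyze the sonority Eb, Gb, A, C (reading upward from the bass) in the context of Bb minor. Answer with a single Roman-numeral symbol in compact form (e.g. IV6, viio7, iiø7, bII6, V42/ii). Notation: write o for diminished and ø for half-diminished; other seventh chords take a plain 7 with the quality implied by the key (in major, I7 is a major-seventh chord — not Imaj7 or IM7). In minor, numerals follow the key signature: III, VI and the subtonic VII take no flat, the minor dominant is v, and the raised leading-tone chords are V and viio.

Stacked in thirds the chord is A-C-Eb-Gb: a fully diminished seventh chord on A.
A is scale degree 7 in Bb minor, and a fully diminished seventh chord on that degree is written viio7.
With Eb in the bass the chord is in second inversion, so the figured bass is 43.

viio43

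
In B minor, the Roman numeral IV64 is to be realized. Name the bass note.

B

IV in B minor has root E; the chord is E-G#-B.
The figure 64 means second inversion — the fifth is in the bass.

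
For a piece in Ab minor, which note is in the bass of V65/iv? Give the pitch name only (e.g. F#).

C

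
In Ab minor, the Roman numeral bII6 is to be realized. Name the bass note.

bII in Ab minor has root Bbb; the chord is Bbb-Db-Fb.
The figure 6 means first inversion — the third is in the bass.

Db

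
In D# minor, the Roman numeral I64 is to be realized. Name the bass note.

I in D# minor has root D#; the chord is D#-F##-A#.
The figure 64 means second inversion — the fifth is in the bass.

A#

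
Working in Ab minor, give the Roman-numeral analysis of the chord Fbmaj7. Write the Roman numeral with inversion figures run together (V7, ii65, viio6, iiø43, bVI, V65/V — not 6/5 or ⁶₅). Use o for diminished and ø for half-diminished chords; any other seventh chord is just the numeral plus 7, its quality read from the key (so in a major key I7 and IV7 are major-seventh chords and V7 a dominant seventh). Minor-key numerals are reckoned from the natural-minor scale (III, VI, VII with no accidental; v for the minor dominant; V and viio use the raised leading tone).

VI7

Stacked in thirds the chord is Fb-Ab-Cb-Eb: a major seventh chord on Fb.
Fb is scale degree 6 in Ab minor, and a major seventh chord on that degree is written VI7.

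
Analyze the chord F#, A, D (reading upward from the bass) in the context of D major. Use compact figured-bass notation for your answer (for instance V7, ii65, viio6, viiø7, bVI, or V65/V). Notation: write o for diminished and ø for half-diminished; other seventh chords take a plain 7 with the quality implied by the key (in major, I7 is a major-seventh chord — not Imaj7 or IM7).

Stacked in thirds the chord is D-F#-A: a major triad on D.
D is scale degree 1 in D major, and a major triad on that degree is written I.
With F# in the bass the chord is in first inversion, so the figured bass is 6.

I6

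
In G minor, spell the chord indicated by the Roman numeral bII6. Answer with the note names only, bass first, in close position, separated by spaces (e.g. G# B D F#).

Scale degree 2 in G minor is A; lowering it a half step gives Ab. bII6 is the Neapolitan sixth — a major triad on the lowered second degree, here in its customary first inversion.
So the chord is Ab-C-Eb.
With the 6 figure the chord is in first inversion; from the bass C upward in close position it reads C-Eb-Ab.

C Eb Ab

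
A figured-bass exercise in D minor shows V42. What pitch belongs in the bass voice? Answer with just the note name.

G

V in D minor has root A; the chord is A-C#-E-G.
The figure 42 means third inversion — the seventh is in the bass.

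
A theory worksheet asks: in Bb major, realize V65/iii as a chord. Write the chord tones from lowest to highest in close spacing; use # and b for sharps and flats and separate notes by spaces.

V65/iii is a secondary dominant — the dominant seventh of iii. iii in Bb major is D, so the applied chord's root is A, a perfect fifth above.
Building a dominant seventh chord on A gives A-C#-E-G.
With the 65 figure the chord is in first inversion; from the bass C# upward in close position it reads C#-E-G-A.

C# E G A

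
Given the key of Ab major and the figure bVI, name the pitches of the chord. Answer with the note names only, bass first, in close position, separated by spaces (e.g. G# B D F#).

Fb Ab Cb

Scale degree 6 in Ab major is F; lowering it a half step gives Fb. bVI is a major triad on the lowered sixth degree, borrowed from the parallel minor.
So the chord is Fb-Ab-Cb, a major triad.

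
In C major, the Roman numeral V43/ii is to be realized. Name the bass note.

The applied chord V43/ii is rooted on A: A-C#-E-G.
The figure 43 means second inversion — the fifth is in the bass.

E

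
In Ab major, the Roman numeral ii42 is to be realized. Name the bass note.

ii in Ab major has root Bb; the chord is Bb-Db-F-Ab.
The figure 42 means third inversion — the seventh is in the bass.

Ab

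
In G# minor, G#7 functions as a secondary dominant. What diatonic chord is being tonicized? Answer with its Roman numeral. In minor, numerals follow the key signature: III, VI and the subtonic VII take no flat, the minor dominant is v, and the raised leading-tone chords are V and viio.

The chord is a dominant seventh chord on G#.
A dominant resolves down a perfect fifth: G# → C#. In G# minor, C# is scale degree 4, i.e. iv.

iv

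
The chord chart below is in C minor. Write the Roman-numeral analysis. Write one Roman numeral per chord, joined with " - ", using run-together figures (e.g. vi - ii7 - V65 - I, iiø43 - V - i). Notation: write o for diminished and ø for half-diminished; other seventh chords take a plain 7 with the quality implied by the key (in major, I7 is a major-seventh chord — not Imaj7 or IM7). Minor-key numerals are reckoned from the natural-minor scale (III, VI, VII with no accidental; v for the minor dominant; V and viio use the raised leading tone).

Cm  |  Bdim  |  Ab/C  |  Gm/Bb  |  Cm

Cm: minor triad on C = scale degree 1 → i.
Bdim has root B, degree 7 in C minor, so viio.
Ab/C: major triad on Ab = scale degree 6 → VI6.
Gm/Bb has root G, degree 5 in C minor, so v6.
Cm: root C is the tonic; minor triad there is i.

i - viio - VI6 - v6 - i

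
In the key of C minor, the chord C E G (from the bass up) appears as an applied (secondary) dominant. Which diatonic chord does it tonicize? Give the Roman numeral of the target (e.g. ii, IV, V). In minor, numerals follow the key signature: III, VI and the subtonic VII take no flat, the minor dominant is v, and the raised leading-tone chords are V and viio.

iv

The chord is a major triad on C.
A dominant resolves down a perfect fifth: C → F. In C minor, F is scale degree 4, i.e. iv.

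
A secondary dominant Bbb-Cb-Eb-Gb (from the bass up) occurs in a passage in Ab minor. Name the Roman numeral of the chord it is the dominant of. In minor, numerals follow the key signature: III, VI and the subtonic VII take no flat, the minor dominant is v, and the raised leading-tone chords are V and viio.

VI

The chord is a dominant seventh chord on Cb.
A dominant resolves down a perfect fifth: Cb → Fb. In Ab minor, Fb is scale degree 6, i.e. VI.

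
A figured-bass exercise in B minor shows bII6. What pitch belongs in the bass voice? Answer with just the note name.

E

bII in B minor has root C; the chord is C-E-G.
The figure 6 means first inversion — the third is in the bass.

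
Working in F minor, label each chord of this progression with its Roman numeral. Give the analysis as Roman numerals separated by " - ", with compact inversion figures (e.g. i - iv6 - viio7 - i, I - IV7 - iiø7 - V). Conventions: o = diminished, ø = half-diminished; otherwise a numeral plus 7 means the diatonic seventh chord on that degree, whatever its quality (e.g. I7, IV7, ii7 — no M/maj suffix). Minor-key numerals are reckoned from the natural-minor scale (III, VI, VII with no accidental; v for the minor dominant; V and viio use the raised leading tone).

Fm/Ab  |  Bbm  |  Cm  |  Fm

Fm/Ab has root F, degree 1 in F minor, so i6.
Bbm has root Bb, degree 4 in F minor, so iv.
Cm: root C is the dominant; minor triad there is v.
Fm: minor triad on F = scale degree 1 → i.

i6 - iv - v - i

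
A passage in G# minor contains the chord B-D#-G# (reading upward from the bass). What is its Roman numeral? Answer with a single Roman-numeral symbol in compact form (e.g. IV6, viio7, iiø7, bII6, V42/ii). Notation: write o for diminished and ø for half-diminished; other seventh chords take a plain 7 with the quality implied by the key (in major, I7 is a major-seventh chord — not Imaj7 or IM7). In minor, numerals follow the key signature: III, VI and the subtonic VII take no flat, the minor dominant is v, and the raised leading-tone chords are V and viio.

The pitches G#-B-D# form a minor triad rooted on G#.
G# is scale degree 1 in G# minor, and a minor triad on that degree is written i.
With B in the bass the chord is in first inversion, so the figured bass is 6.

i6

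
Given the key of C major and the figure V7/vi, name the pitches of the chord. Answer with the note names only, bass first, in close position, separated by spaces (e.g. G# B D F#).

E G# B D

The slash means an applied dominant: we want the dominant of vi. In C major, vi is A minor, and its dominant is built on E.
Building a dominant seventh chord on E gives E-G#-B-D.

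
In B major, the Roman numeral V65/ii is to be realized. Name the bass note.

B#

The applied chord V65/ii is rooted on G#: G#-B#-D#-F#.
The figure 65 means first inversion — the third is in the bass.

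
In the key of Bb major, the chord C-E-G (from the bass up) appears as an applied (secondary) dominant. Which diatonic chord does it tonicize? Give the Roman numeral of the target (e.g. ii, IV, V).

V

The chord is a major triad on C.
A dominant resolves down a perfect fifth: C → F. In Bb major, F is scale degree 5, i.e. V.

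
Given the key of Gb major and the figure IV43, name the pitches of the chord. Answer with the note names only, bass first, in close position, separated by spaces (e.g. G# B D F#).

The numeral's case and figure indicate a major seventh chord. In Gb major its root, the fourth degree, is Cb.
That chord is spelled Cb-Eb-Gb-Bb.
The figured bass 43 indicates second inversion, placing the fifth (Gb) in the bass: Gb-Bb-Cb-Eb.

Gb Bb Cb Eb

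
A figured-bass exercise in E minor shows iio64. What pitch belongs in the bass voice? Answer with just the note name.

C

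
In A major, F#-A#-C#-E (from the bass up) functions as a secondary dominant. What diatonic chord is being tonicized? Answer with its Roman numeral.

The chord is a dominant seventh chord on F#.
A dominant resolves down a perfect fifth: F# → B. In A major, B is scale degree 2, i.e. ii.

ii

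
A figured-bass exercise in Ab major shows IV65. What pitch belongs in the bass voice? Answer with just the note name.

F

IV in Ab major has root Db; the chord is Db-F-Ab-C.
The figure 65 means first inversion — the third is in the bass.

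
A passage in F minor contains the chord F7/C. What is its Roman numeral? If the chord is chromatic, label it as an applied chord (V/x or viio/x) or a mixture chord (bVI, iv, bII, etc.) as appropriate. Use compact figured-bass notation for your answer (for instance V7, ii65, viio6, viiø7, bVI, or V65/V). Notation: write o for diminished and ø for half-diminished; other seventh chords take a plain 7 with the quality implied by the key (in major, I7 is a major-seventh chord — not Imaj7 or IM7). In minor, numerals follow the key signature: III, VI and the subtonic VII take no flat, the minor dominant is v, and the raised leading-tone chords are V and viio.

The pitches F-A-C-Eb form a dominant seventh chord rooted on F.
F is not a diatonic chord root with this quality in F minor, but it lies a perfect fifth above Bb (iv), so the chord functions as an applied dominant of iv.
With C in the bass the chord is in second inversion, so the figured bass is 43.

V43/iv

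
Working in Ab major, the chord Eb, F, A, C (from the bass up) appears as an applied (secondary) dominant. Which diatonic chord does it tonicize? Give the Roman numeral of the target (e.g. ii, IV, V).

ii

The chord is a dominant seventh chord on F.
A dominant resolves down a perfect fifth: F → Bb. In Ab major, Bb is scale degree 2, i.e. ii.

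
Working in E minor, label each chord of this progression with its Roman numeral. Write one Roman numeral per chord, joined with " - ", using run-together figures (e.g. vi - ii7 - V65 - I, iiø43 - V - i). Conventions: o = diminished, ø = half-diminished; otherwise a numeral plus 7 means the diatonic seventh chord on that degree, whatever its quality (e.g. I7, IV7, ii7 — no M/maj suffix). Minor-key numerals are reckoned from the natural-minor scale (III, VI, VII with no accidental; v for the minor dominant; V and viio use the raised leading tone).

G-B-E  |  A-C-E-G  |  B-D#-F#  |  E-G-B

G-B-E has root E, degree 1 in E minor, so i6.
A-C-E-G has root A, degree 4 in E minor, so iv7.
B-D#-F#: root B is the dominant; major triad there is V.
E-G-B: minor triad on E = scale degree 1 → i.

i6 - iv7 - V - i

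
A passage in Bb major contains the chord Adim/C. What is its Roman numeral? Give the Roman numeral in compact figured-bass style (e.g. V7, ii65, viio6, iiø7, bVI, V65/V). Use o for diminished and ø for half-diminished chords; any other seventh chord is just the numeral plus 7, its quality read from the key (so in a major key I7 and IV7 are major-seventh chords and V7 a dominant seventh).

viio6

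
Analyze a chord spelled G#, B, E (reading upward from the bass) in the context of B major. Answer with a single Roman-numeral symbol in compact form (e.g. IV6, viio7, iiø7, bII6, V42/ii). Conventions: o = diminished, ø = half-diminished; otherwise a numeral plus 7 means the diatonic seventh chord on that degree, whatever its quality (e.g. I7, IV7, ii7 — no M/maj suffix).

The pitches E-G#-B form a major triad rooted on E.
In B major, E is the subdominant; the diatonic major triad there is IV.
With G# in the bass the chord is in first inversion, so the figured bass is 6.

IV6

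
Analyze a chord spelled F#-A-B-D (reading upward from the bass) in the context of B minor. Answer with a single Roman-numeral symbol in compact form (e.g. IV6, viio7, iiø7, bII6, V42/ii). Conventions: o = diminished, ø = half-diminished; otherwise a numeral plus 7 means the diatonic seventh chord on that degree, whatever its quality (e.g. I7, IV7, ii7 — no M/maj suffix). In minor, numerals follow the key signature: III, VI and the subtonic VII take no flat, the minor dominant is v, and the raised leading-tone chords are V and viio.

i43

Stacked in thirds the chord is B-D-F#-A: a minor seventh chord on B.
In B minor, B is the tonic; the diatonic minor seventh chord there is i7.
With F# in the bass the chord is in second inversion, so the figured bass is 43.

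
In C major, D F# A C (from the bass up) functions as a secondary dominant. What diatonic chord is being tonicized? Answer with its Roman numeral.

V

The chord is a dominant seventh chord on D.
A dominant resolves down a perfect fifth: D → G. In C major, G is scale degree 5, i.e. V.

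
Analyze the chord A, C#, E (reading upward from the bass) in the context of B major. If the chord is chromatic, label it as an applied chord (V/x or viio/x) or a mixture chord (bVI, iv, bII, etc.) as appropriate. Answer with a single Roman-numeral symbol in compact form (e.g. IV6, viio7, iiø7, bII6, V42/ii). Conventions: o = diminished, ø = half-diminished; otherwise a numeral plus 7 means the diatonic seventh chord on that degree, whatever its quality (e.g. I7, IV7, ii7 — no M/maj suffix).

Stacked in thirds the chord is A-C#-E: a major triad on A.
A is the lowered seventh degree of B major (diatonic 7 would be A#). This is a major triad on the lowered seventh degree (the subtonic), borrowed from the parallel minor.

bVII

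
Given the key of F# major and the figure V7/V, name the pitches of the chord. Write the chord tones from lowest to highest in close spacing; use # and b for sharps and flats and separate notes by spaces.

G# B# D# F#

The slash means an applied dominant: we want the dominant of V. In F# major, V is C# major, and its dominant is built on G#.
Building a dominant seventh chord on G# gives G#-B#-D#-F#.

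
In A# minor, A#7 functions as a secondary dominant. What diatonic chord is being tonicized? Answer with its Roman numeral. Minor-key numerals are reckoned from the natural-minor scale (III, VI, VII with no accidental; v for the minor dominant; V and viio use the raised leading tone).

The chord is a dominant seventh chord on A#.
A dominant resolves down a perfect fifth: A# → D#. In A# minor, D# is scale degree 4, i.e. iv.

iv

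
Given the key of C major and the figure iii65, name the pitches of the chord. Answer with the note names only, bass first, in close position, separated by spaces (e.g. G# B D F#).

The numeral's case and figure indicate a minor seventh chord. In C major its root, the mediant, is E.
That chord is spelled E-G-B-D.
With the 65 figure the chord is in first inversion; from the bass G upward in close position it reads G-B-D-E.

G B D E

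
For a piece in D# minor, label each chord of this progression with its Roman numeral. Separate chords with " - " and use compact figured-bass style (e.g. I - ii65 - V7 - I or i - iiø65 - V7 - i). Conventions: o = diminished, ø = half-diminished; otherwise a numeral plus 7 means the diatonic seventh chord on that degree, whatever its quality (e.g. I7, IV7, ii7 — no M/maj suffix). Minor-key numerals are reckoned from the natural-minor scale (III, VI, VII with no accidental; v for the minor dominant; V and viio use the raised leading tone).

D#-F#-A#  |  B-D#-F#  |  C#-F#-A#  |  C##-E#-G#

i - VI - III64 - viio

D#-F#-A# has root D#, degree 1 in D# minor, so i.
B-D#-F#: root B is the submediant; major triad there is VI.
C#-F#-A#: major triad on F# = scale degree 3 → III64.
C##-E#-G# has root C##, degree 7 in D# minor, so viio.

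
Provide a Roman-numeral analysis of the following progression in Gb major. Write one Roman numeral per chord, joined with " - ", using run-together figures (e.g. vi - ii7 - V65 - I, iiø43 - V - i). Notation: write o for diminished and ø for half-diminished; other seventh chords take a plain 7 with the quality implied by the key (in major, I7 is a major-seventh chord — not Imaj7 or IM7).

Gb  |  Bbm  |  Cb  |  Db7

Gb: root Gb is the tonic; major triad there is I.
Bbm: minor triad on Bb = scale degree 3 → iii.
Cb: root Cb is the subdominant; major triad there is IV.
Db7: root Db is the dominant; dominant seventh chord there is V7.

I - iii - IV - V7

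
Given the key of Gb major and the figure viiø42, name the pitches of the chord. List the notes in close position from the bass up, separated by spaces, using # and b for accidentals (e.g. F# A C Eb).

Eb F Ab Cb

In Gb major, the seventh degree is F, and the diatonic chord built there is a half-diminished seventh chord.
Stacking thirds from F gives F-Ab-Cb-Eb.
The figured bass 42 indicates third inversion, placing the seventh (Eb) in the bass: Eb-F-Ab-Cb.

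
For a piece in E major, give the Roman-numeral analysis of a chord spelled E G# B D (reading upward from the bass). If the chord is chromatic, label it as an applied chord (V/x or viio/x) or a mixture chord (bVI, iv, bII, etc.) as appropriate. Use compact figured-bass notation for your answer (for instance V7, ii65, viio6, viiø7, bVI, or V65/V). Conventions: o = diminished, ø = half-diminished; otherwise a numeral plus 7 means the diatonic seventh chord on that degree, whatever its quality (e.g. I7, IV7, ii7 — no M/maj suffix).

The pitches E-G#-B-D form a dominant seventh chord rooted on E.
E is not a diatonic chord root with this quality in E major, but it lies a perfect fifth above A (IV), so the chord functions as an applied dominant of IV.

V7/IV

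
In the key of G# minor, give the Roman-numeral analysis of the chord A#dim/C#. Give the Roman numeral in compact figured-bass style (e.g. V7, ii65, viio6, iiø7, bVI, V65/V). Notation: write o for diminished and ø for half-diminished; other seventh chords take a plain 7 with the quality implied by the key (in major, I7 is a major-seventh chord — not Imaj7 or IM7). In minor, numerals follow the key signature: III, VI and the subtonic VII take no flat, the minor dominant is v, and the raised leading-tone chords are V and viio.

Stacked in thirds the chord is A#-C#-E: a diminished triad on A#.
A# is scale degree 2 in G# minor, and a diminished triad on that degree is written iio.
With C# in the bass the chord is in first inversion, so the figured bass is 6.

iio6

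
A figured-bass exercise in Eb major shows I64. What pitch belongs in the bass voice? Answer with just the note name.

I in Eb major has root Eb; the chord is Eb-G-Bb.
The figure 64 means second inversion — the fifth is in the bass.

Bb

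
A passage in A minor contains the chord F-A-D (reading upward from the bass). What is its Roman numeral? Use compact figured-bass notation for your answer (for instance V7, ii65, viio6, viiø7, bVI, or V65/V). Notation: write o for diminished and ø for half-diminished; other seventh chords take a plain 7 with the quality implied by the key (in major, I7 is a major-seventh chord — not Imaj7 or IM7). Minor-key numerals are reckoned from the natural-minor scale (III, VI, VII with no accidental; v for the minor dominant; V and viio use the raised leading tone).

iv6

The pitches D-F-A form a minor triad rooted on D.
D is scale degree 4 in A minor, and a minor triad on that degree is written iv.
With F in the bass the chord is in first inversion, so the figured bass is 6.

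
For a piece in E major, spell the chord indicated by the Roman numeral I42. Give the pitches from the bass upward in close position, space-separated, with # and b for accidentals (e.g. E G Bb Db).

In E major, scale degree 1 is E, and the diatonic chord built there is a major seventh chord.
That chord is spelled E-G#-B-D#.
With the 42 figure the chord is in third inversion; from the bass D# upward in close position it reads D#-E-G#-B.

D# E G# B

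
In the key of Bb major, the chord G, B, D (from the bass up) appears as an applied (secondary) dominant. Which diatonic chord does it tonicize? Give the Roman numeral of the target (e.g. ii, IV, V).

ii

The chord is a major triad on G.
A dominant resolves down a perfect fifth: G → C. In Bb major, C is scale degree 2, i.e. ii.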